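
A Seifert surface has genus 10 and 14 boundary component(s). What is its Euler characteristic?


chi = 2 - 2g - b
= 2 - 2*10 - 14
= 2 - 20 - 14 = -32

-32


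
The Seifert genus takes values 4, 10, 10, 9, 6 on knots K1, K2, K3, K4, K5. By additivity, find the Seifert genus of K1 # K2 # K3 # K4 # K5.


The Seifert genus is additive under connected sum.
Seifert genus(K1 # K2 # K3 # K4 # K5) = (4) + (10) + (10) + (9) + (6)
= 39

39


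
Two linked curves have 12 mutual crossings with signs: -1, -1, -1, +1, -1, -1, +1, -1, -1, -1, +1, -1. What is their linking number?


Step 1: Count positive crossings: 3
Step 2: Count negative crossings: 9
Step 3: Sum of signs = 3 - 9 = -6
Step 4: Linking number = sum/2 = -6/2 = -3

-3


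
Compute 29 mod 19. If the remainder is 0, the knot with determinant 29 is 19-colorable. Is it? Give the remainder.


Step 1: A knot is p-colorable if and only if p divides its determinant.
Step 2: Compute 29 mod 19.
29 = 1 * 19 + 10
Step 3: 29 mod 19 = 10
Step 4: The knot is 19-colorable: no

10


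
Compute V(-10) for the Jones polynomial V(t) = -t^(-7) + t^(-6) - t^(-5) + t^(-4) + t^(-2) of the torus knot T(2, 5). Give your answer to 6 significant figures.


Substituting t = -10 into V(t) = -t^(-7) + t^(-6) - t^(-5) + t^(-4) + t^(-2):
  (-)t^(-7) = 1e-07
  (+)t^(-6) = 1e-06
  (-)t^(-5) = 1e-05
  (+)t^(-4) = 0.0001
  (+)t^(-2) = 0.01
Sum = (1e-07) + (1e-06) + (1e-05) + (0.0001) + (0.01)
= 0.0101111
Rounded to 6 significant figures: 0.0101111

0.0101111


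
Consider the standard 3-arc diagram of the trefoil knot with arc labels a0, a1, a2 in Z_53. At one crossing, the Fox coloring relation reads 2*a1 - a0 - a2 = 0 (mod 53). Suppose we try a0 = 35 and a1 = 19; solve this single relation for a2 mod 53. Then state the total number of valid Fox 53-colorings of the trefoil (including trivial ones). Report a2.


Step 1: Apply the given crossing relation 2*a1 - a0 - a2 = 0 (mod 53).
  a2 = 2*a1 - a0 mod 53
  a2 = 2*19 - 35 mod 53
  a2 = 38 - 35 mod 53
  a2 = 3 mod 53 = 3
Step 2: The trefoil has determinant 3.
  Number of Fox p-colorings (p prime) is p^2 if p = 3, else p.
  Since 53 does not divide 3, only trivial (constant) colorings exist.
  (So the trial a0 = 35, a1 = 19 with a0 != a1 does NOT extend to a valid coloring of the whole trefoil: the other two crossing relations require 3*(a1 - a0) = 0 (mod 53), which fails.)
  Total colorings = 53
Step 3: a2 = 3, total Fox 53-colorings = 53

3


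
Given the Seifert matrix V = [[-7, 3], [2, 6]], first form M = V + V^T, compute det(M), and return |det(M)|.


Step 1: Form V + V^T where V = [[-7, 3], [2, 6]]
  V^T = [[-7, 2], [3, 6]]
  V + V^T = [[-14, 5], [5, 12]]
Step 2: det(V + V^T) = (-14)*12 - 5*5
  = -168 - 25 = -193
Step 3: Knot determinant = |det(V + V^T)| = |-193| = 193

193


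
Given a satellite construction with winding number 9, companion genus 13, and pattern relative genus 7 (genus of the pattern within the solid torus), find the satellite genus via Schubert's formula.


Schubert: g(satellite) = g_rel(pattern) + |winding| * g(companion),
where g_rel(pattern) is the genus of the pattern relative to the solid torus.
= 7 + 9 * 13
= 7 + 117 = 124

124


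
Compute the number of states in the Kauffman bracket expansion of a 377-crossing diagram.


Each crossing contributes 2 choices (A-smoothing or B-smoothing).
Total states = 2^377 = 307828173409331868845930000782371982852185463050511302093346042220669701339821957901673955116288403443801781174272

307828173409331868845930000782371982852185463050511302093346042220669701339821957901673955116288403443801781174272


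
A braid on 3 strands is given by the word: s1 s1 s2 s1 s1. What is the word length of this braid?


The word length counts the number of generators (including inverses).
Listing each generator: s1, s1, s2, s1, s1
There are 5 generators in this braid word.

5


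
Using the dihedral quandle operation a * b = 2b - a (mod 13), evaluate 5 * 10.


5 * 10 = 2*10 - 5 mod 13
= 20 - 5 mod 13
= 15 mod 13 = 2

2


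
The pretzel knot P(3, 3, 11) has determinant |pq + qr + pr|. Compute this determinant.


Step 1: Compute pq + qr + pr.
pq = 3*3 = 9
qr = 3*11 = 33
pr = 3*11 = 33
pq + qr + pr = 9 + 33 + 33 = 75
Step 2: Take absolute value.
det(P(3,3,11)) = |75| = 75

75


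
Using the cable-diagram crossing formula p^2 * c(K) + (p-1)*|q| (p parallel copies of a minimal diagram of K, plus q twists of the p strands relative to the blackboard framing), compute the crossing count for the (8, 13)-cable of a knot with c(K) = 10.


Step 1: Each of the c(K) crossings of the companion diagram becomes p*p = p^2 crossings among the p parallel strands, and each of the |q| twists s_1 s_2 ... s_(p-1) adds (p-1) crossings.
  Crossings = p^2 * c(K) + (p-1)*|q|
Step 2: = 8^2 * 10 + (8-1)*13
Step 3: = 64*10 + 7*13
Step 4: = 640 + 91 = 731

731


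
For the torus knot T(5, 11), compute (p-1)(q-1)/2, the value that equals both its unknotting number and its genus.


For a torus knot T(p,q), both the unknotting number and genus equal (p-1)(q-1)/2.
= (5-1)(11-1)/2
= 4*10/2
= 40/2 = 20

20


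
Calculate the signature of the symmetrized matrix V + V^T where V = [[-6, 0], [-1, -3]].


Step 1: V + V^T = [[-12, -1], [-1, -6]]
Step 2: trace = -18, det = 71
Step 3: Discriminant = (-18)^2 - 4*71 = 40
Step 4: Eigenvalues: -5.83772, -12.1623
Step 5: Signature = (# positive eigenvalues) - (# negative eigenvalues) = -2

-2


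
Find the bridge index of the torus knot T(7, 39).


The bridge number of T(p,q) is min(p,q).
min(7, 39) = 7

7


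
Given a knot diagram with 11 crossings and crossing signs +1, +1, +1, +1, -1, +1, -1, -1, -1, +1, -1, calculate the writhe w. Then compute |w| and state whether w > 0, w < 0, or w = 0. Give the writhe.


Step 1: Count positive crossings (+1).
Positive crossings: 6
Step 2: Count negative crossings (-1).
Negative crossings: 5
Step 3: Writhe = (positive) - (negative)
w = 6 - 5 = 1
Step 4: |w| = 1, and w is positive

1


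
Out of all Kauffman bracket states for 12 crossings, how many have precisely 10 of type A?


We choose which 10 of 12 crossings get A-smoothings.
C(12, 10) = 12! / (10! * 2!)
= 66

66


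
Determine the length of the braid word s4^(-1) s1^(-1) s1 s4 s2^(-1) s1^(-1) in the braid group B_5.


The word length counts the number of generators (including inverses).
Listing each generator: s4^(-1), s1^(-1), s1, s4, s2^(-1), s1^(-1)
There are 6 generators in this braid word.

6


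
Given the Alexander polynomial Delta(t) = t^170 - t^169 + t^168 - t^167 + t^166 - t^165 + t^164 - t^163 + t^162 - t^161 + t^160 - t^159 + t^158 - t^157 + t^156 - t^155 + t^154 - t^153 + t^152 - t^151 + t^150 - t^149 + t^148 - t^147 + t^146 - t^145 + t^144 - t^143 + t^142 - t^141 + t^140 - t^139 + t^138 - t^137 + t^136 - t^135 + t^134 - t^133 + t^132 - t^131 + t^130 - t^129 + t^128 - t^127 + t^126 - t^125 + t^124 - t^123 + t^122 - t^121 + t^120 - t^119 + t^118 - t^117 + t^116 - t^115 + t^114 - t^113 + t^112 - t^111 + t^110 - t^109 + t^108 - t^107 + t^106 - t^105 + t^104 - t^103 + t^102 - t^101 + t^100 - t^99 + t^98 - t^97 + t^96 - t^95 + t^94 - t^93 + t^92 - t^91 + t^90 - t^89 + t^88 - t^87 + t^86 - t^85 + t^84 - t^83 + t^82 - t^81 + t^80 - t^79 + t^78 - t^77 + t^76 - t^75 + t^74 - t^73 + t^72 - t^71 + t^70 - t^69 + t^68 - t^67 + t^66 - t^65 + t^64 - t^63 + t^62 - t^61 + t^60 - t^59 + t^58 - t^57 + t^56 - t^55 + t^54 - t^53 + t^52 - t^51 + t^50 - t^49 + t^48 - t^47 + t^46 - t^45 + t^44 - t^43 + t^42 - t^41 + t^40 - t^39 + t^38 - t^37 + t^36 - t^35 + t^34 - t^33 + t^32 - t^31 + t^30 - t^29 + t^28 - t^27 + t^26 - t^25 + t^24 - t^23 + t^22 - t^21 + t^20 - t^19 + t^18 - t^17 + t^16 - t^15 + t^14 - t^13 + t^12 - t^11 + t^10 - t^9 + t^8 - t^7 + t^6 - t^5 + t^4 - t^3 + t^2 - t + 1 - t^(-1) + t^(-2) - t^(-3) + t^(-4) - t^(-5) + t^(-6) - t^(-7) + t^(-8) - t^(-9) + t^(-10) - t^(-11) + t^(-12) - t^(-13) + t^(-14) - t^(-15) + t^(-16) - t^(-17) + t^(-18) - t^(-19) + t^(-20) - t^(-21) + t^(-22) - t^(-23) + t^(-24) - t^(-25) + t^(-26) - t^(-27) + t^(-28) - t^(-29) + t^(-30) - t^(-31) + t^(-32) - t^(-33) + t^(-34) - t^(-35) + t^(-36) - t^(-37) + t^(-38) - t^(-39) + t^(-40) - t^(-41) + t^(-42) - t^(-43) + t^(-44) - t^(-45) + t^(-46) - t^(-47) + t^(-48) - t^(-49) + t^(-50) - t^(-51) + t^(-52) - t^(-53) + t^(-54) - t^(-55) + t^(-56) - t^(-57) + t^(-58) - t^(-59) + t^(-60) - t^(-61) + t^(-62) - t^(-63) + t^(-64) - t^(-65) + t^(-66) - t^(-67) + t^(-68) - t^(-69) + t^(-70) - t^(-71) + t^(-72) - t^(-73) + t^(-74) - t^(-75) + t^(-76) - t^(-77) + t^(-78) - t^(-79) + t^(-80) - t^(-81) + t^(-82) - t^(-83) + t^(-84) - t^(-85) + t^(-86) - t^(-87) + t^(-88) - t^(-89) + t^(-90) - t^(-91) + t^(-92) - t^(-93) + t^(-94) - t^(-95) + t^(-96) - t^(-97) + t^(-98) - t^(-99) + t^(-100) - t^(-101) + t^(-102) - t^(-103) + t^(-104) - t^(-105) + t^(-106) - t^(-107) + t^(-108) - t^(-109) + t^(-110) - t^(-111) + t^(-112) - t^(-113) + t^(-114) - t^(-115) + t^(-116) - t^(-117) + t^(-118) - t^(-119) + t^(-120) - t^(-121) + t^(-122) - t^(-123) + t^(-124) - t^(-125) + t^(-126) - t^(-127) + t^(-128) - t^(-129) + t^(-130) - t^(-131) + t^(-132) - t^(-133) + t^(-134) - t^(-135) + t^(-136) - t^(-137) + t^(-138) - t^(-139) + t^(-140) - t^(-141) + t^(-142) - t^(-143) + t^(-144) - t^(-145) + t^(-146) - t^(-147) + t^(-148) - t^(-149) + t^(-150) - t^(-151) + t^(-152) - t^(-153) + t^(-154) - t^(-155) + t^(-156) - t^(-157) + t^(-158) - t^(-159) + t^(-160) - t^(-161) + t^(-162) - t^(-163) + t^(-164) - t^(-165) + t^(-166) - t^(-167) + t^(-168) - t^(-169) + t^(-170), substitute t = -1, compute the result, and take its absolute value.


Step 1: The polynomial has 341 terms with alternating signs, exponents from 170 down to -170.
Step 2: Substitute t = -1. The i-th term has coefficient (-1)^i and exponent (m-i),
  so its value is (-1)^i * (-1)^(m-i) = (-1)^m = 1 for every i.
Step 3: All 341 terms equal 1, so Delta(-1) = 341 * (1) = 341
Step 4: |Delta(-1)| = 341

341


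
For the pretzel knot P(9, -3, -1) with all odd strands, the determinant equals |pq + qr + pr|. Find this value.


Step 1: Compute pq + qr + pr.
pq = 9*(-3) = -27
qr = (-3)*(-1) = 3
pr = 9*(-1) = -9
pq + qr + pr = -27 + 3 + (-9) = -33
Step 2: Take absolute value.
det(P(9,-3,-1)) = |-33| = 33

33


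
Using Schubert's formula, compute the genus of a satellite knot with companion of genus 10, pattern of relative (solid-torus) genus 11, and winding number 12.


Schubert: g(satellite) = g_rel(pattern) + |winding| * g(companion),
where g_rel(pattern) is the genus of the pattern relative to the solid torus.
= 11 + 12 * 10
= 11 + 120 = 131

131


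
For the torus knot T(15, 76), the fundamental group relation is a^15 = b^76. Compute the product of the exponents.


The relation is a^15 = b^76.
Product of exponents = 15 * 76
= 1140

1140


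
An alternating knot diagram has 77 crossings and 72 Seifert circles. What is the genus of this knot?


For alternating knots, g = (c - s + 1)/2.
= (77 - 72 + 1)/2
= 6/2 = 3

3


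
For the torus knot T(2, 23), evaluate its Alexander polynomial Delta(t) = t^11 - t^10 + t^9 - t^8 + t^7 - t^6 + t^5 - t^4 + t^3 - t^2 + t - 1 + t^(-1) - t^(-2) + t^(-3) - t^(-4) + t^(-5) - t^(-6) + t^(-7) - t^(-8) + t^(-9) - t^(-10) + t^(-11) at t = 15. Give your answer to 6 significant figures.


Substituting t = 15 into Delta(t) = t^11 - t^10 + t^9 - t^8 + t^7 - t^6 + t^5 - t^4 + t^3 - t^2 + t - 1 + t^(-1) - t^(-2) + t^(-3) - t^(-4) + t^(-5) - t^(-6) + t^(-7) - t^(-8) + t^(-9) - t^(-10) + t^(-11):
Term values: (8649755859375) + (-576650390625) + (38443359375) + (-2562890625) + (170859375) + (-11390625) + (759375) + (-50625) + (3375) + (-225) + (15) + (-1) + (0.0666667) + (-0.00444444) + (0.000296296) + (-1.97531e-05) + (1.31687e-06) + (-8.77915e-08) + (5.85277e-09) + (-3.90184e-10) + (2.60123e-11) + (-1.73415e-12) + (1.1561e-13)
Sum = 8.109146118e+12
Rounded to 6 significant figures: 8.10915e+12

8.10915e+12


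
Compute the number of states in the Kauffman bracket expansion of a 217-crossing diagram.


Each crossing contributes 2 choices (A-smoothing or B-smoothing).
Total states = 2^217 = 210624583337114373395836055367340864637790190801098222508621955072

210624583337114373395836055367340864637790190801098222508621955072


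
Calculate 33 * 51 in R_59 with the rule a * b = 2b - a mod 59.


33 * 51 = 2*51 - 33 mod 59
= 102 - 33 mod 59
= 69 mod 59 = 10

10


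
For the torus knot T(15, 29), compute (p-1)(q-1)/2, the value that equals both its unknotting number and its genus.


For a torus knot T(p,q), both the unknotting number and genus equal (p-1)(q-1)/2.
= (15-1)(29-1)/2
= 14*28/2
= 392/2 = 196

196


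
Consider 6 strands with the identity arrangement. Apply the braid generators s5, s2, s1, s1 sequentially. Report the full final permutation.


Starting with identity [1, 2, 3, 4, 5, 6].
Apply generators in sequence:
  After s5: [1, 2, 3, 4, 6, 5]
  After s2: [1, 3, 2, 4, 6, 5]
  After s1: [3, 1, 2, 4, 6, 5]
  After s1: [1, 3, 2, 4, 6, 5]
Final permutation: [1, 3, 2, 4, 6, 5]

[1, 3, 2, 4, 6, 5]


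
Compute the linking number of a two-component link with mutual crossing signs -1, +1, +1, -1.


Step 1: Count positive crossings: 2
Step 2: Count negative crossings: 2
Step 3: Sum of signs = 2 - 2 = 0
Step 4: Linking number = sum/2 = 0/2 = 0

0


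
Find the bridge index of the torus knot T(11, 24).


The bridge number of T(p,q) is min(p,q).
min(11, 24) = 11

11


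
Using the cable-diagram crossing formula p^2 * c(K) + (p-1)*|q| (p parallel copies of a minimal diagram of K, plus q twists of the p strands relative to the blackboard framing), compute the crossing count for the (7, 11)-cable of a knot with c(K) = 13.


Step 1: Each of the c(K) crossings of the companion diagram becomes p*p = p^2 crossings among the p parallel strands, and each of the |q| twists s_1 s_2 ... s_(p-1) adds (p-1) crossings.
  Crossings = p^2 * c(K) + (p-1)*|q|
Step 2: = 7^2 * 13 + (7-1)*11
Step 3: = 49*13 + 6*11
Step 4: = 637 + 66 = 703

703


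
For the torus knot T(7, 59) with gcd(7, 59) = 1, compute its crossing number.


For a torus knot T(p, q) with gcd(p,q)=1,
the crossing number is min(p*(q-1), q*(p-1)).
p*(q-1) = 7*58 = 406
q*(p-1) = 59*6 = 354
min(406, 354) = 354

354


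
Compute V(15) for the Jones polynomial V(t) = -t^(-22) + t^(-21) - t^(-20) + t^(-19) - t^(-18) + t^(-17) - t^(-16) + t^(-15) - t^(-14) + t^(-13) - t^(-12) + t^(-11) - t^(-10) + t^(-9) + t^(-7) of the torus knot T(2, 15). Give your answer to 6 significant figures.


Substituting t = 15 into V(t) = -t^(-22) + t^(-21) - t^(-20) + t^(-19) - t^(-18) + t^(-17) - t^(-16) + t^(-15) - t^(-14) + t^(-13) - t^(-12) + t^(-11) - t^(-10) + t^(-9) + t^(-7):
  (-)t^(-22) = -1.33657e-26
  (+)t^(-21) = 2.00486e-25
  (-)t^(-20) = -3.00729e-24
  (+)t^(-19) = 4.51093e-23
  (-)t^(-18) = -6.76639e-22
  (+)t^(-17) = 1.01496e-20
  (-)t^(-16) = -1.52244e-19
  (+)t^(-15) = 2.28366e-18
  (-)t^(-14) = -3.42549e-17
  (+)t^(-13) = 5.13823e-16
  (-)t^(-12) = -7.70735e-15
  (+)t^(-11) = 1.1561e-13
  (-)t^(-10) = -1.73415e-12
  (+)t^(-9) = 2.60123e-11
  (+)t^(-7) = 5.85277e-09
Sum = (-1.33657e-26) + (2.00486e-25) + (-3.00729e-24) + (4.51093e-23) + (-6.76639e-22) + (1.01496e-20) + (-1.52244e-19) + (2.28366e-18) + (-3.42549e-17) + (5.13823e-16) + (-7.70735e-15) + (1.1561e-13) + (-1.73415e-12) + (2.60123e-11) + (5.85277e-09)
= 5.877152873e-09
Rounded to 6 significant figures: 5.87715e-09

5.87715e-09


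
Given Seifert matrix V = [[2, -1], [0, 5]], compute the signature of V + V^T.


Step 1: V + V^T = [[4, -1], [-1, 10]]
Step 2: trace = 14, det = 39
Step 3: Discriminant = 14^2 - 4*39 = 40
Step 4: Eigenvalues: 10.1623, 3.83772
Step 5: Signature = (# positive eigenvalues) - (# negative eigenvalues) = 2

2


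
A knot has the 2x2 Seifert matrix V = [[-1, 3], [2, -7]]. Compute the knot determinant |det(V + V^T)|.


Step 1: Form V + V^T where V = [[-1, 3], [2, -7]]
  V^T = [[-1, 2], [3, -7]]
  V + V^T = [[-2, 5], [5, -14]]
Step 2: det(V + V^T) = (-2)*(-14) - 5*5
  = 28 - 25 = 3
Step 3: Knot determinant = |det(V + V^T)| = |3| = 3

3


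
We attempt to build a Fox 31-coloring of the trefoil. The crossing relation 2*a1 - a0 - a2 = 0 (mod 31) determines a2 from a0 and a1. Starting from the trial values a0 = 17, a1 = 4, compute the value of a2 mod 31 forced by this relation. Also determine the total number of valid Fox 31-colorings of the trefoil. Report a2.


Step 1: Apply the given crossing relation 2*a1 - a0 - a2 = 0 (mod 31).
  a2 = 2*a1 - a0 mod 31
  a2 = 2*4 - 17 mod 31
  a2 = 8 - 17 mod 31
  a2 = -9 mod 31 = 22
Step 2: The trefoil has determinant 3.
  Number of Fox p-colorings (p prime) is p^2 if p = 3, else p.
  Since 31 does not divide 3, only trivial (constant) colorings exist.
  (So the trial a0 = 17, a1 = 4 with a0 != a1 does NOT extend to a valid coloring of the whole trefoil: the other two crossing relations require 3*(a1 - a0) = 0 (mod 31), which fails.)
  Total colorings = 31
Step 3: a2 = 22, total Fox 31-colorings = 31

22


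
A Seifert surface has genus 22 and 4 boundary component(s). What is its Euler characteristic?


chi = 2 - 2g - b
= 2 - 2*22 - 4
= 2 - 44 - 4 = -46

-46


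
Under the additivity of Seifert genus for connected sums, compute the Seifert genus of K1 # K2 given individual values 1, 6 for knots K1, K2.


The Seifert genus is additive under connected sum.
Seifert genus(K1 # K2) = (1) + (6)
= 7

7


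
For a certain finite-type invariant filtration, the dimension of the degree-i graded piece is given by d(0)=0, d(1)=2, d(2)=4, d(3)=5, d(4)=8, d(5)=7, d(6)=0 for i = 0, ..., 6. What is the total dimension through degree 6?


Total dimension = d(0) + d(1) + ... + d(6)
= 0 + 2 + 4 + 5 + 8 + 7 + 0
= 26

26


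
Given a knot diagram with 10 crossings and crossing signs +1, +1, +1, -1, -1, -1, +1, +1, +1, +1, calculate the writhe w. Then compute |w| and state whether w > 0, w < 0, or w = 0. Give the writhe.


Step 1: Count positive crossings (+1).
Positive crossings: 7
Step 2: Count negative crossings (-1).
Negative crossings: 3
Step 3: Writhe = (positive) - (negative)
w = 7 - 3 = 4
Step 4: |w| = 4, and w is positive

4


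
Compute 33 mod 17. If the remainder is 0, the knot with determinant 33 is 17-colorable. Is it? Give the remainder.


Step 1: A knot is p-colorable if and only if p divides its determinant.
Step 2: Compute 33 mod 17.
33 = 1 * 17 + 16
Step 3: 33 mod 17 = 16
Step 4: The knot is 17-colorable: no

16


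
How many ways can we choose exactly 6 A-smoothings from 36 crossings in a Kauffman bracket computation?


We choose which 6 of 36 crossings get A-smoothings.
C(36, 6) = 36! / (6! * 30!)
= 1947792

1947792


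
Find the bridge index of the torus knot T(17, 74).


The bridge number of T(p,q) is min(p,q).
min(17, 74) = 17

17


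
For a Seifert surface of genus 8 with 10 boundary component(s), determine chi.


chi = 2 - 2g - b
= 2 - 2*8 - 10
= 2 - 16 - 10 = -24

-24


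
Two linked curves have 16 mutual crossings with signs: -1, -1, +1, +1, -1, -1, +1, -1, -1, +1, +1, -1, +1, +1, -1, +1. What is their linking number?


Step 1: Count positive crossings: 8
Step 2: Count negative crossings: 8
Step 3: Sum of signs = 8 - 8 = 0
Step 4: Linking number = sum/2 = 0/2 = 0

0


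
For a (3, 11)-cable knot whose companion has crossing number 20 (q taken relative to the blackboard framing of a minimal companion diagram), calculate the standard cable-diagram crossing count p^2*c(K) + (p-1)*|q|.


Step 1: Each of the c(K) crossings of the companion diagram becomes p*p = p^2 crossings among the p parallel strands, and each of the |q| twists s_1 s_2 ... s_(p-1) adds (p-1) crossings.
  Crossings = p^2 * c(K) + (p-1)*|q|
Step 2: = 3^2 * 20 + (3-1)*11
Step 3: = 9*20 + 2*11
Step 4: = 180 + 22 = 202

202


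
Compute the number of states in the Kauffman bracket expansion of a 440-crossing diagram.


Each crossing contributes 2 choices (A-smoothing or B-smoothing).
Total states = 2^440 = 2839213766779714416208296124562517712318911565184836172974571090549372219192960637992933791850638927971728600024477257552869537611776

2839213766779714416208296124562517712318911565184836172974571090549372219192960637992933791850638927971728600024477257552869537611776


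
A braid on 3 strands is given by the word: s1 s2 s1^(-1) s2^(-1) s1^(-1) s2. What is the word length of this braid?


The word length counts the number of generators (including inverses).
Listing each generator: s1, s2, s1^(-1), s2^(-1), s1^(-1), s2
There are 6 generators in this braid word.

6


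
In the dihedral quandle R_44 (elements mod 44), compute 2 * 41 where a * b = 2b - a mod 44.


2 * 41 = 2*41 - 2 mod 44
= 82 - 2 mod 44
= 80 mod 44 = 36

36


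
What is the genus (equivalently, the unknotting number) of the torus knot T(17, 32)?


For a torus knot T(p,q), both the unknotting number and genus equal (p-1)(q-1)/2.
= (17-1)(32-1)/2
= 16*31/2
= 496/2 = 248

248


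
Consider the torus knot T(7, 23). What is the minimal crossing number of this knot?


For a torus knot T(p, q) with gcd(p,q)=1,
the crossing number is min(p*(q-1), q*(p-1)).
p*(q-1) = 7*22 = 154
q*(p-1) = 23*6 = 138
min(154, 138) = 138

138


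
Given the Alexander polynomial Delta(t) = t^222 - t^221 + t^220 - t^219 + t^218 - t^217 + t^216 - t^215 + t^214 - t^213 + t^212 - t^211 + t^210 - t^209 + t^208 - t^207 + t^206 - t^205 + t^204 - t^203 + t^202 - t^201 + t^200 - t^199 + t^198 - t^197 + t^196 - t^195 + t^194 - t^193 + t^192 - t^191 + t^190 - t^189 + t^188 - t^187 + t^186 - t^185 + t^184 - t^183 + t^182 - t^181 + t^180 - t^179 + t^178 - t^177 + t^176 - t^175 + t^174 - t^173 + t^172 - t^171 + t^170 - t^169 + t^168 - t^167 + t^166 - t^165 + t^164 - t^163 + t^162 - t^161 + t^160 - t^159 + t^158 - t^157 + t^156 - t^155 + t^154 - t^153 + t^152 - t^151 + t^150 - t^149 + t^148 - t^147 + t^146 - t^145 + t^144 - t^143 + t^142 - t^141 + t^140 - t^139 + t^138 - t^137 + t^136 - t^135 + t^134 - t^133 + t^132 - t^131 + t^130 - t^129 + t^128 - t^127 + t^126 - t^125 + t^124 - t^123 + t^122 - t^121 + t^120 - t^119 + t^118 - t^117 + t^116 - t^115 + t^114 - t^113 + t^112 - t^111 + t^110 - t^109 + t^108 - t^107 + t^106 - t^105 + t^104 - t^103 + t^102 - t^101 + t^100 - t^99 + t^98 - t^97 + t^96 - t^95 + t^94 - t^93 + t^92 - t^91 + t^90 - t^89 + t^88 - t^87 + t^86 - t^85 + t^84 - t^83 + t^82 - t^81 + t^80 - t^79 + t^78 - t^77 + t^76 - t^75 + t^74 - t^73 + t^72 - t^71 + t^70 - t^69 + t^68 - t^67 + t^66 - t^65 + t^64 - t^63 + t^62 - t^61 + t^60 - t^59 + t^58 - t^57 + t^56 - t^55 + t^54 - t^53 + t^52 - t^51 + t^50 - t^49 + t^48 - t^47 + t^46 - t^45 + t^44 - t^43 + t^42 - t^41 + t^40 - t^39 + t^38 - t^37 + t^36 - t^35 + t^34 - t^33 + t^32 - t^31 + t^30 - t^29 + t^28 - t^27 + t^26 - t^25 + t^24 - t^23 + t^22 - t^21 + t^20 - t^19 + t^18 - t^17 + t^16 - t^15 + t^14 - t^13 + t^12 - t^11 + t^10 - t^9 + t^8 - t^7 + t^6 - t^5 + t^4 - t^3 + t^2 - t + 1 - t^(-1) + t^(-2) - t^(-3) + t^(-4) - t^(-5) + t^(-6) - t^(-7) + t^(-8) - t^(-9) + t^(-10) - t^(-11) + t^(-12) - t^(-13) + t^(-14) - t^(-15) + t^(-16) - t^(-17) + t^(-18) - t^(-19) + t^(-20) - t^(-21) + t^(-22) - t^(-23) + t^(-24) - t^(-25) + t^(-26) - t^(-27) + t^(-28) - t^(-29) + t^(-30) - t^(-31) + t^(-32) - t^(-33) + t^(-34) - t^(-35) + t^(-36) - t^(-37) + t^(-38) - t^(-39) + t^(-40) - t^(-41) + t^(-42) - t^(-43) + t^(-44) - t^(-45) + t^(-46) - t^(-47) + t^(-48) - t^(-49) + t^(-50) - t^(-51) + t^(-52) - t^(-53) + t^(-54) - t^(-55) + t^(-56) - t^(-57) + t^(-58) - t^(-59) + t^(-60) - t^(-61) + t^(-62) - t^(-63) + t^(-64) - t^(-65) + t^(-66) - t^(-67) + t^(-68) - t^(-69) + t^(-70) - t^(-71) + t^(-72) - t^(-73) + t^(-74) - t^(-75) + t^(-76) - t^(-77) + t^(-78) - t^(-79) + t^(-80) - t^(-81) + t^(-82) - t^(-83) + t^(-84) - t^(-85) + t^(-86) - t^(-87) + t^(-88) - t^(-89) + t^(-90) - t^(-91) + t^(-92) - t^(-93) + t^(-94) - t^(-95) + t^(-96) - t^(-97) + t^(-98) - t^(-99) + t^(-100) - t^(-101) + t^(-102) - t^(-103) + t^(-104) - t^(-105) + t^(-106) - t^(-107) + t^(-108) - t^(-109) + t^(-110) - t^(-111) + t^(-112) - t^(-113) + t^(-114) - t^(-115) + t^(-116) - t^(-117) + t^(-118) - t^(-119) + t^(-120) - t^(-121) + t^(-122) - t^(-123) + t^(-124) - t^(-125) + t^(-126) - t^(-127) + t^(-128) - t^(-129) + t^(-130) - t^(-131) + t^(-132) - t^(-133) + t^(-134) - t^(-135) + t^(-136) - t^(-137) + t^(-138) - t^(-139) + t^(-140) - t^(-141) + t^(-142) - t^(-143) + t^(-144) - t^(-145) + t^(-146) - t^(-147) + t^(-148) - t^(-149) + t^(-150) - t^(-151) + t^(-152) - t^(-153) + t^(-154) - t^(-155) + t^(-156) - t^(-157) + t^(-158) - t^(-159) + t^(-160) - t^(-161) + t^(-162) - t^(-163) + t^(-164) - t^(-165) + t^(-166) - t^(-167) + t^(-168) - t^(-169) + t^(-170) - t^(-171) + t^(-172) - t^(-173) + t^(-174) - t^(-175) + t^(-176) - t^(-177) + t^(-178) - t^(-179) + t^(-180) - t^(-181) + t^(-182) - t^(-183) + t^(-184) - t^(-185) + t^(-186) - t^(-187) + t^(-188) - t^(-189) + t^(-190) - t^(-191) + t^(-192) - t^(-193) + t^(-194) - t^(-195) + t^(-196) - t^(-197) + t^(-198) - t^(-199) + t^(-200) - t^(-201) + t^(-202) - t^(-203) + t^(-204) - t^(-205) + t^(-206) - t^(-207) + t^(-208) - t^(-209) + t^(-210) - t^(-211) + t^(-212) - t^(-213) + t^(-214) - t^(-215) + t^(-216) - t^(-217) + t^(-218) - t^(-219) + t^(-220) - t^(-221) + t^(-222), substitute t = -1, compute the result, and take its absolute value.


Step 1: The polynomial has 445 terms with alternating signs, exponents from 222 down to -222.
Step 2: Substitute t = -1. The i-th term has coefficient (-1)^i and exponent (m-i),
  so its value is (-1)^i * (-1)^(m-i) = (-1)^m = 1 for every i.
Step 3: All 445 terms equal 1, so Delta(-1) = 445 * (1) = 445
Step 4: |Delta(-1)| = 445

445


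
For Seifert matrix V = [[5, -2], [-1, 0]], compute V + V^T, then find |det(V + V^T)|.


Step 1: Form V + V^T where V = [[5, -2], [-1, 0]]
  V^T = [[5, -1], [-2, 0]]
  V + V^T = [[10, -3], [-3, 0]]
Step 2: det(V + V^T) = 10*0 - (-3)*(-3)
  = 0 - 9 = -9
Step 3: Knot determinant = |det(V + V^T)| = |-9| = 9

9


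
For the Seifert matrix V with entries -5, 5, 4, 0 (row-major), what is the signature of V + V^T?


Step 1: V + V^T = [[-10, 9], [9, 0]]
Step 2: trace = -10, det = -81
Step 3: Discriminant = (-10)^2 - 4*(-81) = 424
Step 4: Eigenvalues: 5.29563, -15.2956
Step 5: Signature = (# positive eigenvalues) - (# negative eigenvalues) = 0

0


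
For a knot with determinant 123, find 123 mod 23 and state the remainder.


Step 1: A knot is p-colorable if and only if p divides its determinant.
Step 2: Compute 123 mod 23.
123 = 5 * 23 + 8
Step 3: 123 mod 23 = 8
Step 4: The knot is 23-colorable: no

8


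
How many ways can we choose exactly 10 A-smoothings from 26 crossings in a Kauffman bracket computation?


We choose which 10 of 26 crossings get A-smoothings.
C(26, 10) = 26! / (10! * 16!)
= 5311735

5311735


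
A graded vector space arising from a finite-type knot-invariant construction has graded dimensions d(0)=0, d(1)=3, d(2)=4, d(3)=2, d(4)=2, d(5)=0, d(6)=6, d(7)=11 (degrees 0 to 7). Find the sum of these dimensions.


Total dimension = d(0) + d(1) + ... + d(7)
= 0 + 3 + 4 + 2 + 2 + 0 + 6 + 11
= 28

28


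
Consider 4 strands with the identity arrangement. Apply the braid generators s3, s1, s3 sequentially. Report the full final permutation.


Starting with identity [1, 2, 3, 4].
Apply generators in sequence:
  After s3: [1, 2, 4, 3]
  After s1: [2, 1, 4, 3]
  After s3: [2, 1, 3, 4]
Final permutation: [2, 1, 3, 4]

[2, 1, 3, 4]


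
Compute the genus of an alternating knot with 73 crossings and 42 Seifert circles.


For alternating knots, g = (c - s + 1)/2.
= (73 - 42 + 1)/2
= 32/2 = 16

16


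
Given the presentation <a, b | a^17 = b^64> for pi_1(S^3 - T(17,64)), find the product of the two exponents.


The relation is a^17 = b^64.
Product of exponents = 17 * 64
= 1088

1088


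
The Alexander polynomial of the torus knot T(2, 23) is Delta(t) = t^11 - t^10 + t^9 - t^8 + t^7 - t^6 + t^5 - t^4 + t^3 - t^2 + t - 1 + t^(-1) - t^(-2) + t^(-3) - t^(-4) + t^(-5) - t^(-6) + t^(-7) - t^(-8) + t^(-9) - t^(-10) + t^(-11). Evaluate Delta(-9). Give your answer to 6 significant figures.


Substituting t = -9 into Delta(t) = t^11 - t^10 + t^9 - t^8 + t^7 - t^6 + t^5 - t^4 + t^3 - t^2 + t - 1 + t^(-1) - t^(-2) + t^(-3) - t^(-4) + t^(-5) - t^(-6) + t^(-7) - t^(-8) + t^(-9) - t^(-10) + t^(-11):
Term values: (-31381059609) + (-3486784401) + (-387420489) + (-43046721) + (-4782969) + (-531441) + (-59049) + (-6561) + (-729) + (-81) + (-9) + (-1) + (-0.111111) + (-0.0123457) + (-0.00137174) + (-0.000152416) + (-1.69351e-05) + (-1.88168e-06) + (-2.09075e-07) + (-2.32306e-08) + (-2.58117e-09) + (-2.86797e-10) + (-3.18664e-11)
Sum = -3.530369206e+10
Rounded to 6 significant figures: -3.53037e+10

-3.53037e+10


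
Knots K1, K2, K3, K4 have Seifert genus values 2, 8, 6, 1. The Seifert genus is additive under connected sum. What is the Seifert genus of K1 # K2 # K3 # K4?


The Seifert genus is additive under connected sum.
Seifert genus(K1 # K2 # K3 # K4) = (2) + (8) + (6) + (1)
= 17

17


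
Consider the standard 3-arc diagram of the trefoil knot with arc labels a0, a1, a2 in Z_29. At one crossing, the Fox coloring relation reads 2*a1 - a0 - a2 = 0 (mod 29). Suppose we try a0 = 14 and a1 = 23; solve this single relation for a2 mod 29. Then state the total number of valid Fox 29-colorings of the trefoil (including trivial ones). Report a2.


Step 1: Apply the given crossing relation 2*a1 - a0 - a2 = 0 (mod 29).
  a2 = 2*a1 - a0 mod 29
  a2 = 2*23 - 14 mod 29
  a2 = 46 - 14 mod 29
  a2 = 32 mod 29 = 3
Step 2: The trefoil has determinant 3.
  Number of Fox p-colorings (p prime) is p^2 if p = 3, else p.
  Since 29 does not divide 3, only trivial (constant) colorings exist.
  (So the trial a0 = 14, a1 = 23 with a0 != a1 does NOT extend to a valid coloring of the whole trefoil: the other two crossing relations require 3*(a1 - a0) = 0 (mod 29), which fails.)
  Total colorings = 29
Step 3: a2 = 3, total Fox 29-colorings = 29

3


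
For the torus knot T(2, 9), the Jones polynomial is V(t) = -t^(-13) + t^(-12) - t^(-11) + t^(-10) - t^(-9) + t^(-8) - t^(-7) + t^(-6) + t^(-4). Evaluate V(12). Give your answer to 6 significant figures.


Substituting t = 12 into V(t) = -t^(-13) + t^(-12) - t^(-11) + t^(-10) - t^(-9) + t^(-8) - t^(-7) + t^(-6) + t^(-4):
  (-)t^(-13) = -9.34639e-15
  (+)t^(-12) = 1.12157e-13
  (-)t^(-11) = -1.34588e-12
  (+)t^(-10) = 1.61506e-11
  (-)t^(-9) = -1.93807e-10
  (+)t^(-8) = 2.32568e-09
  (-)t^(-7) = -2.79082e-08
  (+)t^(-6) = 3.34898e-07
  (+)t^(-4) = 4.82253e-05
Sum = (-9.34639e-15) + (1.12157e-13) + (-1.34588e-12) + (1.61506e-11) + (-1.93807e-10) + (2.32568e-09) + (-2.79082e-08) + (3.34898e-07) + (4.82253e-05)
= 4.853444524e-05
Rounded to 6 significant figures: 4.85344e-05

4.85344e-05


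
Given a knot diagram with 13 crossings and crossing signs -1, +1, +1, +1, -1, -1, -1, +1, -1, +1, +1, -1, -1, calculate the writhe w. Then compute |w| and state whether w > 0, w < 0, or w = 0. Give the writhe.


Step 1: Count positive crossings (+1).
Positive crossings: 6
Step 2: Count negative crossings (-1).
Negative crossings: 7
Step 3: Writhe = (positive) - (negative)
w = 6 - 7 = -1
Step 4: |w| = 1, and w is negative

-1


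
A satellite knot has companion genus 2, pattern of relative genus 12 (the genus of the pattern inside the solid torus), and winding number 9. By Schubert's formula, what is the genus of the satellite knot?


Schubert: g(satellite) = g_rel(pattern) + |winding| * g(companion),
where g_rel(pattern) is the genus of the pattern relative to the solid torus.
= 12 + 9 * 2
= 12 + 18 = 30

30


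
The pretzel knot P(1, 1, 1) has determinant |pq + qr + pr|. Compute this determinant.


Step 1: Compute pq + qr + pr.
pq = 1*1 = 1
qr = 1*1 = 1
pr = 1*1 = 1
pq + qr + pr = 1 + 1 + 1 = 3
Step 2: Take absolute value.
det(P(1,1,1)) = |3| = 3

3


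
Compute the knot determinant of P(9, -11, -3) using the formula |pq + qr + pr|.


Step 1: Compute pq + qr + pr.
pq = 9*(-11) = -99
qr = (-11)*(-3) = 33
pr = 9*(-3) = -27
pq + qr + pr = -99 + 33 + (-27) = -93
Step 2: Take absolute value.
det(P(9,-11,-3)) = |-93| = 93

93


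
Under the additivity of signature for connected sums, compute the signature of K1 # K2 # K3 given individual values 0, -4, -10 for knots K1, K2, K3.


The signature is additive under connected sum.
signature(K1 # K2 # K3) = (0) + (-4) + (-10)
= -14

-14


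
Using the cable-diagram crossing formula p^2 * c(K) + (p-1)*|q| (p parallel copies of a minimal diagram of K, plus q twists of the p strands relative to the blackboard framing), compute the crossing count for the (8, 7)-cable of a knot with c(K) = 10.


Step 1: Each of the c(K) crossings of the companion diagram becomes p*p = p^2 crossings among the p parallel strands, and each of the |q| twists s_1 s_2 ... s_(p-1) adds (p-1) crossings.
  Crossings = p^2 * c(K) + (p-1)*|q|
Step 2: = 8^2 * 10 + (8-1)*7
Step 3: = 64*10 + 7*7
Step 4: = 640 + 49 = 689

689


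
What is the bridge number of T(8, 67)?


The bridge number of T(p,q) is min(p,q).
min(8, 67) = 8

8


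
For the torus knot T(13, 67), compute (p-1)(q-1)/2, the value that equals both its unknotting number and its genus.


For a torus knot T(p,q), both the unknotting number and genus equal (p-1)(q-1)/2.
= (13-1)(67-1)/2
= 12*66/2
= 792/2 = 396

396


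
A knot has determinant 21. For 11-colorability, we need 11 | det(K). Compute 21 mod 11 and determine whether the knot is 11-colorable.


Step 1: A knot is p-colorable if and only if p divides its determinant.
Step 2: Compute 21 mod 11.
21 = 1 * 11 + 10
Step 3: 21 mod 11 = 10
Step 4: The knot is 11-colorable: no

10


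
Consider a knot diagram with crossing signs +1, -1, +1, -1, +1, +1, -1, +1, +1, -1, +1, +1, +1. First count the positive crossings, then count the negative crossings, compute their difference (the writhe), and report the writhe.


Step 1: Count positive crossings (+1).
Positive crossings: 9
Step 2: Count negative crossings (-1).
Negative crossings: 4
Step 3: Writhe = (positive) - (negative)
w = 9 - 4 = 5
Step 4: |w| = 5, and w is positive

5


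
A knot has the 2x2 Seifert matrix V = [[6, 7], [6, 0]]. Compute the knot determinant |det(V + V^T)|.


Step 1: Form V + V^T where V = [[6, 7], [6, 0]]
  V^T = [[6, 6], [7, 0]]
  V + V^T = [[12, 13], [13, 0]]
Step 2: det(V + V^T) = 12*0 - 13*13
  = 0 - 169 = -169
Step 3: Knot determinant = |det(V + V^T)| = |-169| = 169

169


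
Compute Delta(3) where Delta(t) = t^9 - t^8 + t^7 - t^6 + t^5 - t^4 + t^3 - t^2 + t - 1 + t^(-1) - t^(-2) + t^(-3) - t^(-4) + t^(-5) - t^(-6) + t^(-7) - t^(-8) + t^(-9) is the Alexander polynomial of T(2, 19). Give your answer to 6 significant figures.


Substituting t = 3 into Delta(t) = t^9 - t^8 + t^7 - t^6 + t^5 - t^4 + t^3 - t^2 + t - 1 + t^(-1) - t^(-2) + t^(-3) - t^(-4) + t^(-5) - t^(-6) + t^(-7) - t^(-8) + t^(-9):
Term values: (19683) + (-6561) + (2187) + (-729) + (243) + (-81) + (27) + (-9) + (3) + (-1) + (0.333333) + (-0.111111) + (0.037037) + (-0.0123457) + (0.00411523) + (-0.00137174) + (0.000457247) + (-0.000152416) + (5.08053e-05)
Sum = 14762.25001
Rounded to 6 significant figures: 14762.3

14762.3


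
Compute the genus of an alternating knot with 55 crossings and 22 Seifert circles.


For alternating knots, g = (c - s + 1)/2.
= (55 - 22 + 1)/2
= 34/2 = 17

17


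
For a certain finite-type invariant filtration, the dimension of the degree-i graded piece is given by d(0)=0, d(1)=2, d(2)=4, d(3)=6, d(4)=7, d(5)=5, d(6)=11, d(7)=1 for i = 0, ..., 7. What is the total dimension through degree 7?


Total dimension = d(0) + d(1) + ... + d(7)
= 0 + 2 + 4 + 6 + 7 + 5 + 11 + 1
= 36

36


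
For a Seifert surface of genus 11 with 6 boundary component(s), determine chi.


chi = 2 - 2g - b
= 2 - 2*11 - 6
= 2 - 22 - 6 = -26

-26


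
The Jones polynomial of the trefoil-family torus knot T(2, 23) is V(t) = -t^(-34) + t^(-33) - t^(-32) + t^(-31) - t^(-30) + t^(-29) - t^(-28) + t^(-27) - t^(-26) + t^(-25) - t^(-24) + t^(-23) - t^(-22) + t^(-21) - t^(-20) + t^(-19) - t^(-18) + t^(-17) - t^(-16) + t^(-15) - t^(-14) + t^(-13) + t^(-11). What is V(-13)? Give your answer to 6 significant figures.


Substituting t = -13 into V(t) = -t^(-34) + t^(-33) - t^(-32) + t^(-31) - t^(-30) + t^(-29) - t^(-28) + t^(-27) - t^(-26) + t^(-25) - t^(-24) + t^(-23) - t^(-22) + t^(-21) - t^(-20) + t^(-19) - t^(-18) + t^(-17) - t^(-16) + t^(-15) - t^(-14) + t^(-13) + t^(-11):
  (-)t^(-34) = -1.33637e-38
  (+)t^(-33) = -1.73728e-37
  (-)t^(-32) = -2.25846e-36
  (+)t^(-31) = -2.936e-35
  (-)t^(-30) = -3.8168e-34
  (+)t^(-29) = -4.96184e-33
  (-)t^(-28) = -6.45039e-32
  (+)t^(-27) = -8.38551e-31
  (-)t^(-26) = -1.09012e-29
  (+)t^(-25) = -1.41715e-28
  (-)t^(-24) = -1.8423e-27
  (+)t^(-23) = -2.39499e-26
  (-)t^(-22) = -3.11348e-25
  (+)t^(-21) = -4.04753e-24
  (-)t^(-20) = -5.26178e-23
  (+)t^(-19) = -6.84032e-22
  (-)t^(-18) = -8.89241e-21
  (+)t^(-17) = -1.15601e-19
  (-)t^(-16) = -1.50282e-18
  (+)t^(-15) = -1.95366e-17
  (-)t^(-14) = -2.53976e-16
  (+)t^(-13) = -3.30169e-15
  (+)t^(-11) = -5.57986e-13
Sum = (-1.33637e-38) + (-1.73728e-37) + (-2.25846e-36) + (-2.936e-35) + (-3.8168e-34) + (-4.96184e-33) + (-6.45039e-32) + (-8.38551e-31) + (-1.09012e-29) + (-1.41715e-28) + (-1.8423e-27) + (-2.39499e-26) + (-3.11348e-25) + (-4.04753e-24) + (-5.26178e-23) + (-6.84032e-22) + (-8.89241e-21) + (-1.15601e-19) + (-1.50282e-18) + (-1.95366e-17) + (-2.53976e-16) + (-3.30169e-15) + (-5.57986e-13)
= -5.615626033e-13
Rounded to 6 significant figures: -5.61563e-13

-5.61563e-13


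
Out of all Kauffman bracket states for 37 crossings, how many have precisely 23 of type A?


We choose which 23 of 37 crossings get A-smoothings.
C(37, 23) = 37! / (23! * 14!)
= 6107086800

6107086800


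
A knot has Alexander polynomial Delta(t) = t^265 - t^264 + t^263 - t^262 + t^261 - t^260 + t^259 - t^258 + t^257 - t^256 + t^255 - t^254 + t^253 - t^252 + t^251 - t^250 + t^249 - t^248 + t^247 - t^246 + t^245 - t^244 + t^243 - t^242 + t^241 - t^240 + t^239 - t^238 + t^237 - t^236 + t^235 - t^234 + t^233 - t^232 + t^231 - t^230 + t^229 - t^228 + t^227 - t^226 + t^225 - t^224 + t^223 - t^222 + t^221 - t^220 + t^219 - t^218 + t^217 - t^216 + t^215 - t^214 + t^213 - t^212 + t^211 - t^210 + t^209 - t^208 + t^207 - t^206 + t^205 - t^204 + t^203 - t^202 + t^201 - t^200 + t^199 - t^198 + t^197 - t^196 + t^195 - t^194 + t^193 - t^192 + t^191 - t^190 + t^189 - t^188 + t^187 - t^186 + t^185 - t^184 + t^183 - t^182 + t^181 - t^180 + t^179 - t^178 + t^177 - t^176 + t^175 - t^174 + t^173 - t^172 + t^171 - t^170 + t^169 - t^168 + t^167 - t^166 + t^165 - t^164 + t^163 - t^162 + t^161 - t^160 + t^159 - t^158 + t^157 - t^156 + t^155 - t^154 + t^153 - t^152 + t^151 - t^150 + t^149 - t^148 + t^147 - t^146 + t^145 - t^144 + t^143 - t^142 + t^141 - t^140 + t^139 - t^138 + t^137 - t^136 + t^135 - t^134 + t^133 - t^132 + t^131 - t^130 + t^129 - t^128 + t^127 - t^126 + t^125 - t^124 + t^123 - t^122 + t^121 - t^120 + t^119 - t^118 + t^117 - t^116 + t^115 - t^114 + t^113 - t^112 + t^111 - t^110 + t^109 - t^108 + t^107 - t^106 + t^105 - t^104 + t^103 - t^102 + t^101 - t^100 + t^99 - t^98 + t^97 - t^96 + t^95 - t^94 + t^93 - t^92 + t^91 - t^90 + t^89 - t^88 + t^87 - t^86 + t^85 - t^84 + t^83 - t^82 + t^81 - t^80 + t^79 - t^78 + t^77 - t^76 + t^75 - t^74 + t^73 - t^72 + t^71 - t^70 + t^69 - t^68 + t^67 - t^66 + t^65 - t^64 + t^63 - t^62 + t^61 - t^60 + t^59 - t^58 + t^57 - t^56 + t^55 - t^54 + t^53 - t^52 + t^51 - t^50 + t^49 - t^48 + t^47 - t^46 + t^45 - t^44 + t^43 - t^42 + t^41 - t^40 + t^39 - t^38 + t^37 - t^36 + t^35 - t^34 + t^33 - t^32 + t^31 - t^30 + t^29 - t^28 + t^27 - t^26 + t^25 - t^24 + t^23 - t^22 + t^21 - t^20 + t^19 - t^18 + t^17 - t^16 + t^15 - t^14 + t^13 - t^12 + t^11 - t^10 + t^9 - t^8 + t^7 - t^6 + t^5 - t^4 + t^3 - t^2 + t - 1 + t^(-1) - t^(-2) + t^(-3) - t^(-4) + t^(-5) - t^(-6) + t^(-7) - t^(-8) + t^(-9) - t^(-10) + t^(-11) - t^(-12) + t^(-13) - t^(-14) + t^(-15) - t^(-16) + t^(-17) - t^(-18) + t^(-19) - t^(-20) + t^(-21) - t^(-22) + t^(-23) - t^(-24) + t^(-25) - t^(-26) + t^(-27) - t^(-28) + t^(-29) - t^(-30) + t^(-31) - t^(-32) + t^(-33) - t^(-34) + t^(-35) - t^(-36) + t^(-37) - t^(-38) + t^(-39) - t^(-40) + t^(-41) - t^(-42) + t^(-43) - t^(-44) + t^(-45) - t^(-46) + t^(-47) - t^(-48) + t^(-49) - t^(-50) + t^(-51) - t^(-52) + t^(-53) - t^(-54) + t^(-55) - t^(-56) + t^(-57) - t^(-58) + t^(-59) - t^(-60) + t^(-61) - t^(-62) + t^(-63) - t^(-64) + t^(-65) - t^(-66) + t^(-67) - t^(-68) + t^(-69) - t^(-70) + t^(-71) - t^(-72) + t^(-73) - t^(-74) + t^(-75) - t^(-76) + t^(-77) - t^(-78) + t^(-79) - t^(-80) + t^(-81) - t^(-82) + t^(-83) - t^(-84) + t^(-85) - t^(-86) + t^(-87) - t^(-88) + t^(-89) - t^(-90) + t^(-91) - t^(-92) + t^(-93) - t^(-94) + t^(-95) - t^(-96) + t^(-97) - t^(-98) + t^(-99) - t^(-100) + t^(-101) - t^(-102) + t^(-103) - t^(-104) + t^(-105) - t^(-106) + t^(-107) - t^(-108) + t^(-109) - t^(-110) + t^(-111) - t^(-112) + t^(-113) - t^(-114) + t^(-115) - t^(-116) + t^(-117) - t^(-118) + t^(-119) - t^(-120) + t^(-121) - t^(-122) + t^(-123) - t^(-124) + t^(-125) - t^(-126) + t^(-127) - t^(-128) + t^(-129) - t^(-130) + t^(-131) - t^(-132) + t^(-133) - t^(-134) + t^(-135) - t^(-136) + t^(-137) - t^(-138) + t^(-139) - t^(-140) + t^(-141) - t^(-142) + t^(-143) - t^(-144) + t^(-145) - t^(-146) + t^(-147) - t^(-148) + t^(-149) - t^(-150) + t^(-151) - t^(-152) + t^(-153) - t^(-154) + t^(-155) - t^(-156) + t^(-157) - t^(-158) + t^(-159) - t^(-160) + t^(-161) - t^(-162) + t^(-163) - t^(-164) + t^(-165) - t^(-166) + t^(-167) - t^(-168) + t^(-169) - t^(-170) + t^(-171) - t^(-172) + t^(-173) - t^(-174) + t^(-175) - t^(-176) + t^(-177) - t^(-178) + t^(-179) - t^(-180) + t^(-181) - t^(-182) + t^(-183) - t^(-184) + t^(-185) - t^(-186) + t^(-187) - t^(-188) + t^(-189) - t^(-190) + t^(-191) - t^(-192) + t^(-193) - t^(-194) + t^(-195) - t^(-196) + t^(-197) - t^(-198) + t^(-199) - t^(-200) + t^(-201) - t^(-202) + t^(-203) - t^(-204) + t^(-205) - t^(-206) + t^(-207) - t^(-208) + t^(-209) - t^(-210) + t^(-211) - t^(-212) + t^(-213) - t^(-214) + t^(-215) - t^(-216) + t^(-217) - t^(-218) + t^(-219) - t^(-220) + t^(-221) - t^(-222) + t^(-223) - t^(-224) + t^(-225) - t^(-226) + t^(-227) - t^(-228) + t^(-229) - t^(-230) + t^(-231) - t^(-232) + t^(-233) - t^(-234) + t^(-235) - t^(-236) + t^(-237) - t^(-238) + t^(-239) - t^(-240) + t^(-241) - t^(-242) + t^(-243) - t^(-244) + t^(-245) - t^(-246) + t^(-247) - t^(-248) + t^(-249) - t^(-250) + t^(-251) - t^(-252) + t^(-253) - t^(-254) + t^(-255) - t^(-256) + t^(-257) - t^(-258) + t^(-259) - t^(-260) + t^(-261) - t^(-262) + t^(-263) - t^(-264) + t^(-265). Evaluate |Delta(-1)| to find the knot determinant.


Step 1: The polynomial has 531 terms with alternating signs, exponents from 265 down to -265.
Step 2: Substitute t = -1. The i-th term has coefficient (-1)^i and exponent (m-i),
  so its value is (-1)^i * (-1)^(m-i) = (-1)^m = -1 for every i.
Step 3: All 531 terms equal -1, so Delta(-1) = 531 * (-1) = -531
Step 4: |Delta(-1)| = 531

531
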